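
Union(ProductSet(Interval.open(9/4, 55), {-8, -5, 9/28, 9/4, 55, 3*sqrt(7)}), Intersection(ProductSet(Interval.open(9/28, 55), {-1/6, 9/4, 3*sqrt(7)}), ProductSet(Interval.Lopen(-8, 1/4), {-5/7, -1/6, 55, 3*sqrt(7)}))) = ProductSet(Interval.open(9/4, 55), {-8, -5, 9/28, 9/4, 55, 3*sqrt(7)})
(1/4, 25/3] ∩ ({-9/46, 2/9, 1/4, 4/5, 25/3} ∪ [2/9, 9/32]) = (1/4, 9/32] ∪ {4/5, 25/3}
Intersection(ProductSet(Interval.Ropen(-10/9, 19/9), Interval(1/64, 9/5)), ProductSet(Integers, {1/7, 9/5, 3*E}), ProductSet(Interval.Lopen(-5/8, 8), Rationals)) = ProductSet(Range(0, 3, 1), {1/7, 9/5})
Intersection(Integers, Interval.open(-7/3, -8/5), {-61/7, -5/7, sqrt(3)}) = EmptySet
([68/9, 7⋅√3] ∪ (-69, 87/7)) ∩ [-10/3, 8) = [-10/3, 8)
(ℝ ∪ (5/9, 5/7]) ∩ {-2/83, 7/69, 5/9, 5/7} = {-2/83, 7/69, 5/9, 5/7}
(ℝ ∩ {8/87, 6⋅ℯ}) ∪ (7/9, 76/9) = {8/87, 6⋅ℯ} ∪ (7/9, 76/9)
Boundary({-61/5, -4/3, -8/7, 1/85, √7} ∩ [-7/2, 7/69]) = {-4/3, -8/7, 1/85}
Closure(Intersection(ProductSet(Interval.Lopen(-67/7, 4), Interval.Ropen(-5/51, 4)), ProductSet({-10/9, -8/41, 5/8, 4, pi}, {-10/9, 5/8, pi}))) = ProductSet({-10/9, -8/41, 5/8, 4, pi}, {5/8, pi})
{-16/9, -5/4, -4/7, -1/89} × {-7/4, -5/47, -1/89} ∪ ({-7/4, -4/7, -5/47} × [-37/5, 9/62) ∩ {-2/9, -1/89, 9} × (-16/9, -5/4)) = {-16/9, -5/4, -4/7, -1/89} × {-7/4, -5/47, -1/89}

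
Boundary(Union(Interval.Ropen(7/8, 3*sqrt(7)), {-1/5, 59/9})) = {-1/5, 7/8, 3*sqrt(7)}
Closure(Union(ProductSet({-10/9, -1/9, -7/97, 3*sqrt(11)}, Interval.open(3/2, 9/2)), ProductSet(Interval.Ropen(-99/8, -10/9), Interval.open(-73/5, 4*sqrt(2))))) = Union(ProductSet({-99/8, -10/9}, Interval(-73/5, 4*sqrt(2))), ProductSet({-10/9, -1/9, -7/97, 3*sqrt(11)}, Interval(3/2, 9/2)), ProductSet(Interval(-99/8, -10/9), {-73/5, 4*sqrt(2)}), ProductSet(Interval.Ropen(-99/8, -10/9), Interval.open(-73/5, 4*sqrt(2))))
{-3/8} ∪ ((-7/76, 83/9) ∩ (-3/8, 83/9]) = {-3/8} ∪ (-7/76, 83/9)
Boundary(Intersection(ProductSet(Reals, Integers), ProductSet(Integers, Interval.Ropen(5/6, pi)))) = ProductSet(Integers, Range(1, 4, 1))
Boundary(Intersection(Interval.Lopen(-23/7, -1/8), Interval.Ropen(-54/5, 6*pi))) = {-23/7, -1/8}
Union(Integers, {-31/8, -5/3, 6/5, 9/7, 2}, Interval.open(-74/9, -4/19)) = Union({6/5, 9/7}, Integers, Interval.open(-74/9, -4/19))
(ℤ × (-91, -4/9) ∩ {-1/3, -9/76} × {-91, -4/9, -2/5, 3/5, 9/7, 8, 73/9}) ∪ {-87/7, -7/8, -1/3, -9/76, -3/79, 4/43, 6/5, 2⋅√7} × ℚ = {-87/7, -7/8, -1/3, -9/76, -3/79, 4/43, 6/5, 2⋅√7} × ℚ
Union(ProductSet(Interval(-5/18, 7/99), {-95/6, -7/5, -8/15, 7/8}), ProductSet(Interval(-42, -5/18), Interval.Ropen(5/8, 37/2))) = Union(ProductSet(Interval(-42, -5/18), Interval.Ropen(5/8, 37/2)), ProductSet(Interval(-5/18, 7/99), {-95/6, -7/5, -8/15, 7/8}))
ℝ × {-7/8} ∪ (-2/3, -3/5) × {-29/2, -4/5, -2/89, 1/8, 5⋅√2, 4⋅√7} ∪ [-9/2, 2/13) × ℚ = (ℝ × {-7/8}) ∪ ([-9/2, 2/13) × ℚ) ∪ ((-2/3, -3/5) × {-29/2, -4/5, -2/89, 1/8, 5⋅√2, 4⋅√7})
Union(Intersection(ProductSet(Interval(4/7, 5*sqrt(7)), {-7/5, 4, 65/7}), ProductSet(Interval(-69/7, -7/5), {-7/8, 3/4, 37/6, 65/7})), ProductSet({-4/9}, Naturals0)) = ProductSet({-4/9}, Naturals0)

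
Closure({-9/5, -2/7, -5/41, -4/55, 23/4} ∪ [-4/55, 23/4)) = {-9/5, -2/7, -5/41} ∪ [-4/55, 23/4]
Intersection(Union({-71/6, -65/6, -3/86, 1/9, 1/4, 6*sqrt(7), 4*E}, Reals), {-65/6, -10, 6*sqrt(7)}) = {-65/6, -10, 6*sqrt(7)}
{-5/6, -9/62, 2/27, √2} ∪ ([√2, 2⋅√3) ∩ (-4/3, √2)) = {-5/6, -9/62, 2/27, √2}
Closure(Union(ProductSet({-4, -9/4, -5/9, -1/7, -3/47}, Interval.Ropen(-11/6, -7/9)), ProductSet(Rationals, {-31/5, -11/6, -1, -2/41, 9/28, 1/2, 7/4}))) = Union(ProductSet({-4, -9/4, -5/9, -1/7, -3/47}, Interval(-11/6, -7/9)), ProductSet(Reals, {-31/5, -11/6, -1, -2/41, 9/28, 1/2, 7/4}))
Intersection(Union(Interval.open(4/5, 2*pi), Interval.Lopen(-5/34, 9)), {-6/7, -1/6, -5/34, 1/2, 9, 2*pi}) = {1/2, 9, 2*pi}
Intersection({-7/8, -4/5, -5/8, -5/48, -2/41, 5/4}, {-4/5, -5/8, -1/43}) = {-4/5, -5/8}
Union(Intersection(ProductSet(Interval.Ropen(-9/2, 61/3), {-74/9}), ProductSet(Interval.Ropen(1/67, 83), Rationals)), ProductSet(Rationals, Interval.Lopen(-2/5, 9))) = Union(ProductSet(Interval.Ropen(1/67, 61/3), {-74/9}), ProductSet(Rationals, Interval.Lopen(-2/5, 9)))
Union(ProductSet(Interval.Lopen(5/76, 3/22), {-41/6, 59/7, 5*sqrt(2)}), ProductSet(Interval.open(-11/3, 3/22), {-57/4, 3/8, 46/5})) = Union(ProductSet(Interval.open(-11/3, 3/22), {-57/4, 3/8, 46/5}), ProductSet(Interval.Lopen(5/76, 3/22), {-41/6, 59/7, 5*sqrt(2)}))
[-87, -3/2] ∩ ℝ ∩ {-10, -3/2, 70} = {-10, -3/2}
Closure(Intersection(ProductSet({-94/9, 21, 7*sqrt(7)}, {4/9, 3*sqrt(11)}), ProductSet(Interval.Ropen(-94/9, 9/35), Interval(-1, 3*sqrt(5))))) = ProductSet({-94/9}, {4/9})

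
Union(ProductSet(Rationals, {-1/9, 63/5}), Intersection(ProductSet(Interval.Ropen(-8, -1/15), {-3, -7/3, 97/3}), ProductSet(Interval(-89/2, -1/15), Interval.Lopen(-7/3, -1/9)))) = ProductSet(Rationals, {-1/9, 63/5})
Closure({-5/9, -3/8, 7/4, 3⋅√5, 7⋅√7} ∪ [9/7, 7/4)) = {-5/9, -3/8, 3⋅√5, 7⋅√7} ∪ [9/7, 7/4]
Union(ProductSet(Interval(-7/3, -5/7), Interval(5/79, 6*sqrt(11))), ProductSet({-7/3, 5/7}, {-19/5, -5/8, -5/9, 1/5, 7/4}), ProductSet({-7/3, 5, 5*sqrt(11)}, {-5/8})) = Union(ProductSet({-7/3, 5/7}, {-19/5, -5/8, -5/9, 1/5, 7/4}), ProductSet({-7/3, 5, 5*sqrt(11)}, {-5/8}), ProductSet(Interval(-7/3, -5/7), Interval(5/79, 6*sqrt(11))))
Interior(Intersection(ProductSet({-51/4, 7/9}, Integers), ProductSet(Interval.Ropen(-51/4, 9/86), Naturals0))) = EmptySet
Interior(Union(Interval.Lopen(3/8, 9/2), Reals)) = Interval(-oo, oo)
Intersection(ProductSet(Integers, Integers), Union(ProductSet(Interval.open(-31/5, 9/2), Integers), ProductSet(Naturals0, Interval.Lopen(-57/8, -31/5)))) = Union(ProductSet(Naturals0, Range(-7, -6, 1)), ProductSet(Range(-6, 5, 1), Integers))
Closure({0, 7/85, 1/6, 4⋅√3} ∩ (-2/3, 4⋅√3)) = {0, 7/85, 1/6}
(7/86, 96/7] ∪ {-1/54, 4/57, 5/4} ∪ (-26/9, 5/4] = (-26/9, 96/7]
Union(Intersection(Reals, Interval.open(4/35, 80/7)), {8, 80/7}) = Interval.Lopen(4/35, 80/7)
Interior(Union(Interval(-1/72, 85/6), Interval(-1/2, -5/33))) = Union(Interval.open(-1/2, -5/33), Interval.open(-1/72, 85/6))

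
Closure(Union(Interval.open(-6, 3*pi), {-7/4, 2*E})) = Interval(-6, 3*pi)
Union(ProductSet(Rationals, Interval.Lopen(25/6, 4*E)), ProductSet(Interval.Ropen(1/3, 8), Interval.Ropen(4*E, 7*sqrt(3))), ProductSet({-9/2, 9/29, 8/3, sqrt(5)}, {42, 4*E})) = Union(ProductSet({-9/2, 9/29, 8/3, sqrt(5)}, {42, 4*E}), ProductSet(Interval.Ropen(1/3, 8), Interval.Ropen(4*E, 7*sqrt(3))), ProductSet(Rationals, Interval.Lopen(25/6, 4*E)))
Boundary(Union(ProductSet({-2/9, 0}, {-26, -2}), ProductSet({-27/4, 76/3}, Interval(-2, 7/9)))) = Union(ProductSet({-27/4, 76/3}, Interval(-2, 7/9)), ProductSet({-2/9, 0}, {-26, -2}))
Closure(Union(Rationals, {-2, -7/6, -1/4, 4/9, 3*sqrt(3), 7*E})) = Reals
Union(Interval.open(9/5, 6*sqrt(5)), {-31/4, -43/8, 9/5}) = Union({-31/4, -43/8}, Interval.Ropen(9/5, 6*sqrt(5)))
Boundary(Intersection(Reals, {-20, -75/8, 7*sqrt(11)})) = {-20, -75/8, 7*sqrt(11)}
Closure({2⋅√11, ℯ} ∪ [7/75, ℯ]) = [7/75, ℯ] ∪ {2⋅√11}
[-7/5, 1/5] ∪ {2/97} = [-7/5, 1/5]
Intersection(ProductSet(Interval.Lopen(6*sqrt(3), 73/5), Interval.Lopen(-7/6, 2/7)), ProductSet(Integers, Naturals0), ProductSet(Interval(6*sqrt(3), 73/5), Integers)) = ProductSet(Range(11, 15, 1), Range(0, 1, 1))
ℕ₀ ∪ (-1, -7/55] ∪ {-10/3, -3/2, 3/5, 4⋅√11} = {-10/3, -3/2, 3/5, 4⋅√11} ∪ (-1, -7/55] ∪ ℕ₀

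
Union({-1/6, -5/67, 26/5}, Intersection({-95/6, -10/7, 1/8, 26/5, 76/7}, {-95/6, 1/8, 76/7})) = {-95/6, -1/6, -5/67, 1/8, 26/5, 76/7}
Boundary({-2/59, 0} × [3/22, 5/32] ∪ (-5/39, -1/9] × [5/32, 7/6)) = ({-5/39, -1/9} × [5/32, 7/6]) ∪ ({-2/59, 0} × [3/22, 5/32]) ∪ ([-5/39, -1/9] × {5/32, 7/6})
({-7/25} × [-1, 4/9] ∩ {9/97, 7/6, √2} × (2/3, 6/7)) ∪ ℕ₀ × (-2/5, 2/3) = ℕ₀ × (-2/5, 2/3)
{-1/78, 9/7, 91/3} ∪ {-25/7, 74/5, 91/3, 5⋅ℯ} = {-25/7, -1/78, 9/7, 74/5, 91/3, 5⋅ℯ}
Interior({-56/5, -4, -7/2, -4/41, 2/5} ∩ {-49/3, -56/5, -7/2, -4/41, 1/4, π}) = ∅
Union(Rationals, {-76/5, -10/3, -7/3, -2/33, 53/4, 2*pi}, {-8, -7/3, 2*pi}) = Union({2*pi}, Rationals)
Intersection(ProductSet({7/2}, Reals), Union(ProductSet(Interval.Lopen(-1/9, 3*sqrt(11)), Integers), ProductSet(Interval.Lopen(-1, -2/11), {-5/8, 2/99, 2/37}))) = ProductSet({7/2}, Integers)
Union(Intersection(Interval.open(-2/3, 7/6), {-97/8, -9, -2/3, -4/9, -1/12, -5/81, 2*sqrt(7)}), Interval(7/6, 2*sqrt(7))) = Union({-4/9, -1/12, -5/81}, Interval(7/6, 2*sqrt(7)))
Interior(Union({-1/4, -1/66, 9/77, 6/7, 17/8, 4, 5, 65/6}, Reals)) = Reals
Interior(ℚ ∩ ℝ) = ∅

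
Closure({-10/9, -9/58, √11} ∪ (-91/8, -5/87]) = [-91/8, -5/87] ∪ {√11}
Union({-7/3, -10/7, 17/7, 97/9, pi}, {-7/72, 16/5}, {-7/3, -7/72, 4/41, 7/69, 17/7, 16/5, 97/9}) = {-7/3, -10/7, -7/72, 4/41, 7/69, 17/7, 16/5, 97/9, pi}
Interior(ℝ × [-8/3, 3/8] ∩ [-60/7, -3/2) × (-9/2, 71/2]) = (-60/7, -3/2) × (-8/3, 3/8)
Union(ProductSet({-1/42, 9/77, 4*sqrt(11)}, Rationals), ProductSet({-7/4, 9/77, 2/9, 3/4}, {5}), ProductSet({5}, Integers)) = Union(ProductSet({5}, Integers), ProductSet({-1/42, 9/77, 4*sqrt(11)}, Rationals), ProductSet({-7/4, 9/77, 2/9, 3/4}, {5}))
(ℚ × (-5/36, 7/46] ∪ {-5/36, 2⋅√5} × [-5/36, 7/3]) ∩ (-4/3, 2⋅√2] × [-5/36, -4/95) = ({-5/36} × [-5/36, -4/95)) ∪ ((ℚ ∩ (-4/3, 2⋅√2]) × (-5/36, -4/95))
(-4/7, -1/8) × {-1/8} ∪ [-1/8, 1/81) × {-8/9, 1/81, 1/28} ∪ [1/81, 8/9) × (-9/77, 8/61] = ((-4/7, -1/8) × {-1/8}) ∪ ([-1/8, 1/81) × {-8/9, 1/81, 1/28}) ∪ ([1/81, 8/9) × (-9/77, 8/61])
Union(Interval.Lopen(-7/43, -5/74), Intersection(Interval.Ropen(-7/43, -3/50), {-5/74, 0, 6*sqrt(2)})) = Interval.Lopen(-7/43, -5/74)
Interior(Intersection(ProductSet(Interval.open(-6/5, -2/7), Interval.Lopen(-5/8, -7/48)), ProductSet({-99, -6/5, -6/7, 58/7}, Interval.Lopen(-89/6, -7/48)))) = EmptySet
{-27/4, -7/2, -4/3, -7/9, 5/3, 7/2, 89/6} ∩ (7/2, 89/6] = {89/6}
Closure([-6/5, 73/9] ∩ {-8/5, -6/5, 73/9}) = {-6/5, 73/9}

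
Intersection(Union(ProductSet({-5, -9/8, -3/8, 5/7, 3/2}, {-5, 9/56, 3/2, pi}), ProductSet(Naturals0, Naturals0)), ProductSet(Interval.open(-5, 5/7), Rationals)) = Union(ProductSet({-9/8, -3/8}, {-5, 9/56, 3/2}), ProductSet(Range(0, 1, 1), Naturals0))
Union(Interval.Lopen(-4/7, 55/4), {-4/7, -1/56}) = Interval(-4/7, 55/4)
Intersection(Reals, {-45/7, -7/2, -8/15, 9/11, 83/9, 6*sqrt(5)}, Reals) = {-45/7, -7/2, -8/15, 9/11, 83/9, 6*sqrt(5)}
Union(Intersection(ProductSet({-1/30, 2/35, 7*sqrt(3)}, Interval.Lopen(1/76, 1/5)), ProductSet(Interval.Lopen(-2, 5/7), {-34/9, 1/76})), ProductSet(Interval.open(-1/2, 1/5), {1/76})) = ProductSet(Interval.open(-1/2, 1/5), {1/76})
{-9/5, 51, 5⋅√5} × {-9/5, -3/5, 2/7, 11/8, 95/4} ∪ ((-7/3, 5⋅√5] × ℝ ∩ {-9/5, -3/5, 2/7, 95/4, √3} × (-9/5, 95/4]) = ({-9/5, -3/5, 2/7, √3} × (-9/5, 95/4]) ∪ ({-9/5, 51, 5⋅√5} × {-9/5, -3/5, 2/7, 11/8, 95/4})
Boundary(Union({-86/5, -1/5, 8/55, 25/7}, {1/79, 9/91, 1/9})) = {-86/5, -1/5, 1/79, 9/91, 1/9, 8/55, 25/7}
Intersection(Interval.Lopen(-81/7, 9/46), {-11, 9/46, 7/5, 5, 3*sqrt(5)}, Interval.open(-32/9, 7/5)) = {9/46}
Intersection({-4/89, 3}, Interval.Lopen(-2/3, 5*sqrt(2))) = {-4/89, 3}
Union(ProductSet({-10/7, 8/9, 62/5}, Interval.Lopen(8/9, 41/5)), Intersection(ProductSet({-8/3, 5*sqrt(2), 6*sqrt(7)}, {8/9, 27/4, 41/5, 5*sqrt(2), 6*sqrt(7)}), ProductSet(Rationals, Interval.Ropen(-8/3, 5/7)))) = ProductSet({-10/7, 8/9, 62/5}, Interval.Lopen(8/9, 41/5))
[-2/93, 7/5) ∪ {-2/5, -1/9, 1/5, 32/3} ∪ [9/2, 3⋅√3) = {-2/5, -1/9, 32/3} ∪ [-2/93, 7/5) ∪ [9/2, 3⋅√3)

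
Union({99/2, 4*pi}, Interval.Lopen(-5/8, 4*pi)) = Union({99/2}, Interval.Lopen(-5/8, 4*pi))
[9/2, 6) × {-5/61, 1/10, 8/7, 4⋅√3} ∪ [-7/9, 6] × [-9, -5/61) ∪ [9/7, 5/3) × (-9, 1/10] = ([-7/9, 6] × [-9, -5/61)) ∪ ([9/7, 5/3) × (-9, 1/10]) ∪ ([9/2, 6) × {-5/61, 1/10, 8/7, 4⋅√3})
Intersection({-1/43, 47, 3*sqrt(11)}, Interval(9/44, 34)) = {3*sqrt(11)}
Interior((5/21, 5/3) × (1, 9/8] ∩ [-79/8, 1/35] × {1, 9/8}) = ∅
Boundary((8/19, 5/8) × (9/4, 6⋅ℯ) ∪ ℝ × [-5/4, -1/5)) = ((-∞, ∞) × {-5/4, -1/5}) ∪ ({8/19, 5/8} × [9/4, 6⋅ℯ]) ∪ ([8/19, 5/8] × {9/4, 6⋅ℯ})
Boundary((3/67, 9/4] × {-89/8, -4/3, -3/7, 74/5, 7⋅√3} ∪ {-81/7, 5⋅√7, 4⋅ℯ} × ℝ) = ({-81/7, 5⋅√7, 4⋅ℯ} × ℝ) ∪ ([3/67, 9/4] × {-89/8, -4/3, -3/7, 74/5, 7⋅√3})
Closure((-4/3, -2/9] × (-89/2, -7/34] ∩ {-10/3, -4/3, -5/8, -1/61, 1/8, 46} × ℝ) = {-5/8} × [-89/2, -7/34]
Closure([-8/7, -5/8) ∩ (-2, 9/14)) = [-8/7, -5/8]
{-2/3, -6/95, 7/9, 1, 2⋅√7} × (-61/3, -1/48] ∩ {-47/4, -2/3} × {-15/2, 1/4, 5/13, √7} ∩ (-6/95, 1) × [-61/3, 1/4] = ∅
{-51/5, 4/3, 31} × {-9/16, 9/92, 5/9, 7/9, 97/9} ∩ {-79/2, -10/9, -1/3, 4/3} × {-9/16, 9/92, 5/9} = {4/3} × {-9/16, 9/92, 5/9}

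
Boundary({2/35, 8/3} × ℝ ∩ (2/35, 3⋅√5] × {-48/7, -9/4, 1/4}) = {8/3} × {-48/7, -9/4, 1/4}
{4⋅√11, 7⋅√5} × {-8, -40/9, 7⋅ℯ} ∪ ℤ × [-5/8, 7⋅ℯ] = (ℤ × [-5/8, 7⋅ℯ]) ∪ ({4⋅√11, 7⋅√5} × {-8, -40/9, 7⋅ℯ})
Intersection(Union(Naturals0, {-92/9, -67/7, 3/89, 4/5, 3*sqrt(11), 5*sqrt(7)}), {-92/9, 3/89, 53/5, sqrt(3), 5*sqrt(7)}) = {-92/9, 3/89, 5*sqrt(7)}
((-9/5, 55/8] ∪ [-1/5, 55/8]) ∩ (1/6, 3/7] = (1/6, 3/7]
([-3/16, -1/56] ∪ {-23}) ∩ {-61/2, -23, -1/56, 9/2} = {-23, -1/56}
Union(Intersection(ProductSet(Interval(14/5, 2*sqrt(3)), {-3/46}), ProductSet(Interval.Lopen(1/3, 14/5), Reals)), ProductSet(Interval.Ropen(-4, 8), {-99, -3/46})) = ProductSet(Interval.Ropen(-4, 8), {-99, -3/46})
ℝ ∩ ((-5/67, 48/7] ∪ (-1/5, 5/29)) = (-1/5, 48/7]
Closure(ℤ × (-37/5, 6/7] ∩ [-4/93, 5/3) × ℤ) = {0, 1} × {-7, -6, …, 0}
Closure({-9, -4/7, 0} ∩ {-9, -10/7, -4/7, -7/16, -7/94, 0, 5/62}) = {-9, -4/7, 0}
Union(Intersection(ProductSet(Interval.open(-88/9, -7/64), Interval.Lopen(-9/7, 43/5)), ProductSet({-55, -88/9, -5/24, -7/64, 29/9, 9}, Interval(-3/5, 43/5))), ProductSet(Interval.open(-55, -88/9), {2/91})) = Union(ProductSet({-5/24}, Interval(-3/5, 43/5)), ProductSet(Interval.open(-55, -88/9), {2/91}))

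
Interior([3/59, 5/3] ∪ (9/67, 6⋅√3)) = (3/59, 6⋅√3)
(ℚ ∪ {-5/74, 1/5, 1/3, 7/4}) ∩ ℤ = ℤ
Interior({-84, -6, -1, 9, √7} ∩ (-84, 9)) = ∅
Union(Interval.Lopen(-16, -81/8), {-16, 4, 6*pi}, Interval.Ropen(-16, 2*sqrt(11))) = Union({6*pi}, Interval.Ropen(-16, 2*sqrt(11)))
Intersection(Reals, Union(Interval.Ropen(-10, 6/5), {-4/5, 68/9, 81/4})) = Union({68/9, 81/4}, Interval.Ropen(-10, 6/5))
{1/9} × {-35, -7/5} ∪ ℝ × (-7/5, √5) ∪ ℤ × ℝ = (ℤ × ℝ) ∪ ({1/9} × {-35, -7/5}) ∪ (ℝ × (-7/5, √5))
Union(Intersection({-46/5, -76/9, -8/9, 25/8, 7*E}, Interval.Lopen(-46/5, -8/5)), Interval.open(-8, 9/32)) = Union({-76/9}, Interval.open(-8, 9/32))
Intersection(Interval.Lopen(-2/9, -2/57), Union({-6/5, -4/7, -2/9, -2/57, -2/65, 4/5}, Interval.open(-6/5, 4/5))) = Interval.Lopen(-2/9, -2/57)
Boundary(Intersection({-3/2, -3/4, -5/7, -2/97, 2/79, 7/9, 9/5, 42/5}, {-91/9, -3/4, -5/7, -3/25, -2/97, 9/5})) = {-3/4, -5/7, -2/97, 9/5}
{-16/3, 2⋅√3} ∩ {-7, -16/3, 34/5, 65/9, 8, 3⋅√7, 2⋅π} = {-16/3}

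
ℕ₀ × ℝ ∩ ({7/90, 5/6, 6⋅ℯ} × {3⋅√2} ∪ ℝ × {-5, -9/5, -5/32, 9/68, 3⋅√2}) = ℕ₀ × {-5, -9/5, -5/32, 9/68, 3⋅√2}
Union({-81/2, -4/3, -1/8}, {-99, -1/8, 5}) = {-99, -81/2, -4/3, -1/8, 5}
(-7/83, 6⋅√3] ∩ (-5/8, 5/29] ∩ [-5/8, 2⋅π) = (-7/83, 5/29]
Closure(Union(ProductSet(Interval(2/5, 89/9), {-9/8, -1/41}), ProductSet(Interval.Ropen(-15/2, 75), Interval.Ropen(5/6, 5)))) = Union(ProductSet({-15/2, 75}, Interval(5/6, 5)), ProductSet(Interval(-15/2, 75), {5/6, 5}), ProductSet(Interval.Ropen(-15/2, 75), Interval.Ropen(5/6, 5)), ProductSet(Interval(2/5, 89/9), {-9/8, -1/41}))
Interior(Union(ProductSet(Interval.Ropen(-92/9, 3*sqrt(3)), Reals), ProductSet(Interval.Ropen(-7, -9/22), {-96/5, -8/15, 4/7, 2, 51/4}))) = ProductSet(Interval.open(-92/9, 3*sqrt(3)), Reals)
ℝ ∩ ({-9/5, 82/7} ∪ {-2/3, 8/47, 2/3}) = {-9/5, -2/3, 8/47, 2/3, 82/7}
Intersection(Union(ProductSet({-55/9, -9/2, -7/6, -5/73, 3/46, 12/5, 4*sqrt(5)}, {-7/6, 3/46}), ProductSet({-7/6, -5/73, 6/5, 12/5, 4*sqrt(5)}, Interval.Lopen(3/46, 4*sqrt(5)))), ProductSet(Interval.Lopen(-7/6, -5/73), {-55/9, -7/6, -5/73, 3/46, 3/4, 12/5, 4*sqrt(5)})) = ProductSet({-5/73}, {-7/6, 3/46, 3/4, 12/5, 4*sqrt(5)})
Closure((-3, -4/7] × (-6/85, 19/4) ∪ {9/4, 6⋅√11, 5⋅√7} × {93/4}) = ({-3, -4/7} × [-6/85, 19/4]) ∪ ([-3, -4/7] × {-6/85, 19/4}) ∪ ((-3, -4/7] × (-6/85, 19/4)) ∪ ({9/4, 6⋅√11, 5⋅√7} × {93/4})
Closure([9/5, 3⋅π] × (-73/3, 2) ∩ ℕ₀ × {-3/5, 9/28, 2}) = {2, 3, …, 9} × {-3/5, 9/28}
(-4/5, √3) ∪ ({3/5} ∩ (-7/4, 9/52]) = (-4/5, √3)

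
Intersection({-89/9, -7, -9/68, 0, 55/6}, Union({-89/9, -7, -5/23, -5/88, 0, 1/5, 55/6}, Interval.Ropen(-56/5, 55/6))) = {-89/9, -7, -9/68, 0, 55/6}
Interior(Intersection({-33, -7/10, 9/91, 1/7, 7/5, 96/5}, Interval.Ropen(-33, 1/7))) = EmptySet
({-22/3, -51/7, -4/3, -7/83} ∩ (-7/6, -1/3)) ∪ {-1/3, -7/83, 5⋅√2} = {-1/3, -7/83, 5⋅√2}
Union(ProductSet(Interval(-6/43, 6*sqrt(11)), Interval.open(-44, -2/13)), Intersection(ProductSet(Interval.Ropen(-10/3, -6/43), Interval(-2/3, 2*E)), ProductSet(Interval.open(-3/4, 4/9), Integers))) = Union(ProductSet(Interval.open(-3/4, -6/43), Range(0, 6, 1)), ProductSet(Interval(-6/43, 6*sqrt(11)), Interval.open(-44, -2/13)))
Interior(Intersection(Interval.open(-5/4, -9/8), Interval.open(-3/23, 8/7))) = EmptySet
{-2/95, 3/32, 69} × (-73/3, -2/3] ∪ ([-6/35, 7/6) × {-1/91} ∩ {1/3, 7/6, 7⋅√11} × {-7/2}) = {-2/95, 3/32, 69} × (-73/3, -2/3]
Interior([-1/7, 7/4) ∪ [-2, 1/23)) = (-2, 7/4)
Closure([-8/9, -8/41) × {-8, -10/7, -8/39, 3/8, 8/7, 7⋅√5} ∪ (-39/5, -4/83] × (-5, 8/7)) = ({-39/5, -4/83} × [-5, 8/7]) ∪ ([-39/5, -4/83] × {-5, 8/7}) ∪ ((-39/5, -4/83] × (-5, 8/7)) ∪ ([-8/9, -8/41] × {-8, 8/7, 7⋅√5}) ∪ ([-8/9, -8/41) × {-8, -10/7, -8/39, 3/8, 8/7, 7⋅√5})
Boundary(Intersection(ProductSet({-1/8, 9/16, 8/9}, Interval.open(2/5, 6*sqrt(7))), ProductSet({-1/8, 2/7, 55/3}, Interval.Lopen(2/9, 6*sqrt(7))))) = ProductSet({-1/8}, Interval(2/5, 6*sqrt(7)))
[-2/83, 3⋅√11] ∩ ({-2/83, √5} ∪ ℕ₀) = {-2/83, √5} ∪ {0, 1, …, 9}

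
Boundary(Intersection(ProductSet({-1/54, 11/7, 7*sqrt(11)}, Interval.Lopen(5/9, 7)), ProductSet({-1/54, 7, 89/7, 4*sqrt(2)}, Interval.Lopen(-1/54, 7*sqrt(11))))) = ProductSet({-1/54}, Interval(5/9, 7))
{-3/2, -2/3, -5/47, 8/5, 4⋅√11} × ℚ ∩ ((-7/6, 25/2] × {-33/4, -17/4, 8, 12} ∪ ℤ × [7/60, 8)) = {-2/3, -5/47, 8/5} × {-33/4, -17/4, 8, 12}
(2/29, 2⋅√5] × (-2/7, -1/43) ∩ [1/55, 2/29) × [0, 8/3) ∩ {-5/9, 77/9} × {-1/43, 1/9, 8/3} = ∅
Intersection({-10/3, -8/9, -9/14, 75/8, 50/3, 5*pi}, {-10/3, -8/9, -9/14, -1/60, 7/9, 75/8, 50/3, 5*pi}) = {-10/3, -8/9, -9/14, 75/8, 50/3, 5*pi}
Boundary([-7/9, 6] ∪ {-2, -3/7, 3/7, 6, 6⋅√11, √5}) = {-2, -7/9, 6, 6⋅√11}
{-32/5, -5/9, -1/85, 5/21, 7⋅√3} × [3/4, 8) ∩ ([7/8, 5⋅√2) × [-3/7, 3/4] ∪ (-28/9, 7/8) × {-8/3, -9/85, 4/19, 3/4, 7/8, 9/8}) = {-5/9, -1/85, 5/21} × {3/4, 7/8, 9/8}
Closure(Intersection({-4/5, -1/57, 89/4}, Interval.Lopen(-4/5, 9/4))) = {-1/57}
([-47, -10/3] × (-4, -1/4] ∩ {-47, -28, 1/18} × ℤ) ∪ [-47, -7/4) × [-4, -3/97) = [-47, -7/4) × [-4, -3/97)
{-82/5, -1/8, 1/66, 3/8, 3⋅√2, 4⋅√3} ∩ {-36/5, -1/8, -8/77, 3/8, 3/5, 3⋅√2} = {-1/8, 3/8, 3⋅√2}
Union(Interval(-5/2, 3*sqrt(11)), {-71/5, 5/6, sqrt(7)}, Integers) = Union({-71/5}, Integers, Interval(-5/2, 3*sqrt(11)))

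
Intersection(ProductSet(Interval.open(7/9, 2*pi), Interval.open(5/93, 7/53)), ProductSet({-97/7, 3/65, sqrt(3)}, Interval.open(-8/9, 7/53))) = ProductSet({sqrt(3)}, Interval.open(5/93, 7/53))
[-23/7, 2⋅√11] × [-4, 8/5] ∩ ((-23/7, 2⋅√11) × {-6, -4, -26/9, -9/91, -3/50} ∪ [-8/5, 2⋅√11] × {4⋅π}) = (-23/7, 2⋅√11) × {-4, -26/9, -9/91, -3/50}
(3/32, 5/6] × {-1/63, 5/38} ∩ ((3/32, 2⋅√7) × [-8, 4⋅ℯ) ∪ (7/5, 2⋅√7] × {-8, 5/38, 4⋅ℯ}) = (3/32, 5/6] × {-1/63, 5/38}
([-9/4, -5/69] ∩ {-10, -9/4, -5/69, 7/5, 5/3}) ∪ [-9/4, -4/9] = [-9/4, -4/9] ∪ {-5/69}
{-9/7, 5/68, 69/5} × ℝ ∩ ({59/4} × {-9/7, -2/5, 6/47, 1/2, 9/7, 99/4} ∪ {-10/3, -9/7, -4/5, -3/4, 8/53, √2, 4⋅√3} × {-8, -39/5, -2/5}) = {-9/7} × {-8, -39/5, -2/5}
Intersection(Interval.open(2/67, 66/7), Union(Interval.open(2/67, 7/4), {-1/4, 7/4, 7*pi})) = Interval.Lopen(2/67, 7/4)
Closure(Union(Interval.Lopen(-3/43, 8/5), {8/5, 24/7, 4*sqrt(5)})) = Union({24/7, 4*sqrt(5)}, Interval(-3/43, 8/5))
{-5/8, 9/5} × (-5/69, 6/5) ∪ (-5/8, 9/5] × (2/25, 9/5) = ({-5/8, 9/5} × (-5/69, 6/5)) ∪ ((-5/8, 9/5] × (2/25, 9/5))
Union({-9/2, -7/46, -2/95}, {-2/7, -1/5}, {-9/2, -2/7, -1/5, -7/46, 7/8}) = {-9/2, -2/7, -1/5, -7/46, -2/95, 7/8}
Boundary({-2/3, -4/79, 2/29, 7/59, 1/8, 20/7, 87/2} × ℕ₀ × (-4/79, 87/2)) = {-2/3, -4/79, 2/29, 7/59, 1/8, 20/7, 87/2} × ℕ₀ × [-4/79, 87/2]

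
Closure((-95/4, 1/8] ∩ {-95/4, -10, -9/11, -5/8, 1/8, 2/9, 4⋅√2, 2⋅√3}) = {-10, -9/11, -5/8, 1/8}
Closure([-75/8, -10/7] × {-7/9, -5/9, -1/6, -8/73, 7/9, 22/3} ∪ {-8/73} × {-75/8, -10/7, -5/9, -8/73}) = ({-8/73} × {-75/8, -10/7, -5/9, -8/73}) ∪ ([-75/8, -10/7] × {-7/9, -5/9, -1/6, -8/73, 7/9, 22/3})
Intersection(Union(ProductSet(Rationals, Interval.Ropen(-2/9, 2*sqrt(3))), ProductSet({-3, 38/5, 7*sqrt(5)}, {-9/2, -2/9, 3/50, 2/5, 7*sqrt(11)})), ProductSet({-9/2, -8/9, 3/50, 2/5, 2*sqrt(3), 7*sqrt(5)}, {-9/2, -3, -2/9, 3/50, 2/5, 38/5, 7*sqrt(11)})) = Union(ProductSet({7*sqrt(5)}, {-9/2, -2/9, 3/50, 2/5, 7*sqrt(11)}), ProductSet({-9/2, -8/9, 3/50, 2/5}, {-2/9, 3/50, 2/5}))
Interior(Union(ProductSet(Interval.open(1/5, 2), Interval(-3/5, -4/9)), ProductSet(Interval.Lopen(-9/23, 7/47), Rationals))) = Union(ProductSet(Interval.Lopen(-9/23, 7/47), Complement(Rationals, Interval(-oo, oo))), ProductSet(Interval.open(1/5, 2), Interval.open(-3/5, -4/9)))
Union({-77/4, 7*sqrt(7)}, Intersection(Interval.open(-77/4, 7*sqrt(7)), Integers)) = Union({-77/4, 7*sqrt(7)}, Range(-19, 19, 1))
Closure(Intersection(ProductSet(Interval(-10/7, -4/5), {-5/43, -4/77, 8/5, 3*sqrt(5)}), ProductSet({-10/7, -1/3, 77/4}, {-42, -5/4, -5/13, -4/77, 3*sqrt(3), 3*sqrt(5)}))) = ProductSet({-10/7}, {-4/77, 3*sqrt(5)})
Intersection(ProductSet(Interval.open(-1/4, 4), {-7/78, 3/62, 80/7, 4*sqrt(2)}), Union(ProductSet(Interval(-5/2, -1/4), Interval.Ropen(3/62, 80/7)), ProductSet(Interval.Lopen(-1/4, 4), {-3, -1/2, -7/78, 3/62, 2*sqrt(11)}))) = ProductSet(Interval.open(-1/4, 4), {-7/78, 3/62})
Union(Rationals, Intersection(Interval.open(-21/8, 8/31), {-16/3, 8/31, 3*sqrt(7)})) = Rationals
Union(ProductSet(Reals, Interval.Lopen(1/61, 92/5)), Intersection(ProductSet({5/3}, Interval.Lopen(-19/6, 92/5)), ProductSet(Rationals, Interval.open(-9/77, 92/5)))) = Union(ProductSet({5/3}, Interval.open(-9/77, 92/5)), ProductSet(Reals, Interval.Lopen(1/61, 92/5)))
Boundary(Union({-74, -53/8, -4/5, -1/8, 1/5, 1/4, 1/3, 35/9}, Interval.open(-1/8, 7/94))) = {-74, -53/8, -4/5, -1/8, 7/94, 1/5, 1/4, 1/3, 35/9}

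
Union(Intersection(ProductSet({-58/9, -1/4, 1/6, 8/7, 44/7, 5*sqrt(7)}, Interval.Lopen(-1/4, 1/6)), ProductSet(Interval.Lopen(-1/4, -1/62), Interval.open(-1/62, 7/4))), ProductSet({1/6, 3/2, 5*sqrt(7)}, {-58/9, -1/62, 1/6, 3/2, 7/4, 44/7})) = ProductSet({1/6, 3/2, 5*sqrt(7)}, {-58/9, -1/62, 1/6, 3/2, 7/4, 44/7})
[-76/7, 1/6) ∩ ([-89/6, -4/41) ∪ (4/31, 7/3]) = [-76/7, -4/41) ∪ (4/31, 1/6)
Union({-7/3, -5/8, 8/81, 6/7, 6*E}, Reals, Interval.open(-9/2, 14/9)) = Interval(-oo, oo)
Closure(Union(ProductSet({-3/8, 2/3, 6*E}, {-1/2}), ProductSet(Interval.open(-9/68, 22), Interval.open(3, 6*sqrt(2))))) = Union(ProductSet({-9/68, 22}, Interval(3, 6*sqrt(2))), ProductSet({-3/8, 2/3, 6*E}, {-1/2}), ProductSet(Interval(-9/68, 22), {3, 6*sqrt(2)}), ProductSet(Interval.open(-9/68, 22), Interval.open(3, 6*sqrt(2))))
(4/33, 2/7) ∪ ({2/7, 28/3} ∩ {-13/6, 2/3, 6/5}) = (4/33, 2/7)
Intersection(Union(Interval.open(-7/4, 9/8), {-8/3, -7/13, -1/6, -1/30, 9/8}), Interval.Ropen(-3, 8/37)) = Union({-8/3}, Interval.open(-7/4, 8/37))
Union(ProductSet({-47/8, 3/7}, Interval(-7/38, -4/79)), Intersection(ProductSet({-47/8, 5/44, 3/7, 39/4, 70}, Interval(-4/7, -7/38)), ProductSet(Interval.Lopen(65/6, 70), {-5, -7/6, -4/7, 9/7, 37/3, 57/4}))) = Union(ProductSet({70}, {-4/7}), ProductSet({-47/8, 3/7}, Interval(-7/38, -4/79)))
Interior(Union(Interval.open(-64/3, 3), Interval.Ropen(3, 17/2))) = Interval.open(-64/3, 17/2)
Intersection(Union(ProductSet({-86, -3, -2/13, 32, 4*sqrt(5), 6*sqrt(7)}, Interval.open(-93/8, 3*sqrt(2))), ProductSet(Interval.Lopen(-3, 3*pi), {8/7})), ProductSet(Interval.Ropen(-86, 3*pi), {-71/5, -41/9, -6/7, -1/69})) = ProductSet({-86, -3, -2/13, 4*sqrt(5)}, {-41/9, -6/7, -1/69})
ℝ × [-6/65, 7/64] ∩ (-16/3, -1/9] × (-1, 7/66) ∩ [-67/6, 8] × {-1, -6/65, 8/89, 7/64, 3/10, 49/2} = (-16/3, -1/9] × {-6/65, 8/89}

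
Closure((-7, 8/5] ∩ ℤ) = {-6, -5, …, 1}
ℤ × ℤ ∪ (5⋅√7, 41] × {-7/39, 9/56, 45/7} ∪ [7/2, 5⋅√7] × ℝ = (ℤ × ℤ) ∪ ([7/2, 5⋅√7] × ℝ) ∪ ((5⋅√7, 41] × {-7/39, 9/56, 45/7})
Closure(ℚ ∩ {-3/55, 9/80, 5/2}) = {-3/55, 9/80, 5/2}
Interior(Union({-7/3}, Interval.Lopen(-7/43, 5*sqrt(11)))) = Interval.open(-7/43, 5*sqrt(11))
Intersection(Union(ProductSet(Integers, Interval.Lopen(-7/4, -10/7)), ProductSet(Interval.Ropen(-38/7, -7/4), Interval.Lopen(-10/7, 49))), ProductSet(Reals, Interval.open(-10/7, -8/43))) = ProductSet(Interval.Ropen(-38/7, -7/4), Interval.open(-10/7, -8/43))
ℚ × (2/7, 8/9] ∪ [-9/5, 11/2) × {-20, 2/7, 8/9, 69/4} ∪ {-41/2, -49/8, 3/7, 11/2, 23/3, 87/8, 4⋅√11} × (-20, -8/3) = (ℚ × (2/7, 8/9]) ∪ ([-9/5, 11/2) × {-20, 2/7, 8/9, 69/4}) ∪ ({-41/2, -49/8, 3/7, 11/2, 23/3, 87/8, 4⋅√11} × (-20, -8/3))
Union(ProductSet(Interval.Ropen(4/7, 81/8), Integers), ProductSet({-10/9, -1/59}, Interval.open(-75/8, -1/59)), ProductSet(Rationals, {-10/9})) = Union(ProductSet({-10/9, -1/59}, Interval.open(-75/8, -1/59)), ProductSet(Interval.Ropen(4/7, 81/8), Integers), ProductSet(Rationals, {-10/9}))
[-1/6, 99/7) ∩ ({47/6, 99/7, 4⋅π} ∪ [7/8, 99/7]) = [7/8, 99/7)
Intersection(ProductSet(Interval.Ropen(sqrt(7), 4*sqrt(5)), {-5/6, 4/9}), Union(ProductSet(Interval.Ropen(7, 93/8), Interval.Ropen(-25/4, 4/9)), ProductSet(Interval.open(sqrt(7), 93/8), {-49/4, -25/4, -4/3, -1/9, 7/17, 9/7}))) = ProductSet(Interval.Ropen(7, 4*sqrt(5)), {-5/6})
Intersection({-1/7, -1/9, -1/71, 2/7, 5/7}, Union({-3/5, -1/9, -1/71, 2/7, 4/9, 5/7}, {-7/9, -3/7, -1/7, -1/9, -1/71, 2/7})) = {-1/7, -1/9, -1/71, 2/7, 5/7}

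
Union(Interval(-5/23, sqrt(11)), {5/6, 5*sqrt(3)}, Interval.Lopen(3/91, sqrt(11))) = Union({5*sqrt(3)}, Interval(-5/23, sqrt(11)))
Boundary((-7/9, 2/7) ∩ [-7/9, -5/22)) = {-7/9, -5/22}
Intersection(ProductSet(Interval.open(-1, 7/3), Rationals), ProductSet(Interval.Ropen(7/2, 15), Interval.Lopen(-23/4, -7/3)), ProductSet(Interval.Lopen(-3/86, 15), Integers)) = EmptySet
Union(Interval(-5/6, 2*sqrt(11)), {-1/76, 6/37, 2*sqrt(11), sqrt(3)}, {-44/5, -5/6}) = Union({-44/5}, Interval(-5/6, 2*sqrt(11)))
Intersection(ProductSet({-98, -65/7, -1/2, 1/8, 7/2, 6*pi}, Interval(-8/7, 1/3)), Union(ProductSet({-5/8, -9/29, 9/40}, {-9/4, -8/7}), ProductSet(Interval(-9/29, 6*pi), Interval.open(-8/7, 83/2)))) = ProductSet({1/8, 7/2, 6*pi}, Interval.Lopen(-8/7, 1/3))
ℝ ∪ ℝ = ℝ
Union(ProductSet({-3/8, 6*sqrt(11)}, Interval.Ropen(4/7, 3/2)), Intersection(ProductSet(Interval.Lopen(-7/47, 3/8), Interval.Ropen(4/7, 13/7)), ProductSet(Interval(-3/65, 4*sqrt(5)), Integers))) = Union(ProductSet({-3/8, 6*sqrt(11)}, Interval.Ropen(4/7, 3/2)), ProductSet(Interval(-3/65, 3/8), Range(1, 2, 1)))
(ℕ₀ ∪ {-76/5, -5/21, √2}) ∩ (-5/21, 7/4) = {0, 1} ∪ {√2}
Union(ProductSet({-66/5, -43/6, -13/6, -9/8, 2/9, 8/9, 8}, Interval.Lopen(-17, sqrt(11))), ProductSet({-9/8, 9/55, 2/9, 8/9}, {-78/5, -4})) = Union(ProductSet({-9/8, 9/55, 2/9, 8/9}, {-78/5, -4}), ProductSet({-66/5, -43/6, -13/6, -9/8, 2/9, 8/9, 8}, Interval.Lopen(-17, sqrt(11))))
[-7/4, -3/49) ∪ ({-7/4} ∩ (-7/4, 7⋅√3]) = [-7/4, -3/49)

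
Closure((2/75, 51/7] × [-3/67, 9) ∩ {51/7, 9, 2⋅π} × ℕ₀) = {51/7, 2⋅π} × {0, 1, …, 8}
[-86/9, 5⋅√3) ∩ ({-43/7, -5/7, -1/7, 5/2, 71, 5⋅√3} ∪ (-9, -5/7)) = (-9, -5/7] ∪ {-1/7, 5/2}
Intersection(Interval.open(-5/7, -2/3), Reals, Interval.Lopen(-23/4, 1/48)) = Interval.open(-5/7, -2/3)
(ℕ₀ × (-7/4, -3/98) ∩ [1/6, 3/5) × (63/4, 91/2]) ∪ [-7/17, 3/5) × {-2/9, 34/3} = [-7/17, 3/5) × {-2/9, 34/3}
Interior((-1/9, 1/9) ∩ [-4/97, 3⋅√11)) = (-4/97, 1/9)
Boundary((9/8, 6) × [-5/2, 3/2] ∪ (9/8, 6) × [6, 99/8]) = ([9/8, 6] × {-5/2, 3/2, 6, 99/8}) ∪ ({9/8, 6} × ([-5/2, 3/2] ∪ [6, 99/8]))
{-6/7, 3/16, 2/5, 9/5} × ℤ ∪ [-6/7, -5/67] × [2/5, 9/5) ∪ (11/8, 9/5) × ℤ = ([-6/7, -5/67] × [2/5, 9/5)) ∪ (({-6/7, 3/16, 2/5} ∪ (11/8, 9/5]) × ℤ)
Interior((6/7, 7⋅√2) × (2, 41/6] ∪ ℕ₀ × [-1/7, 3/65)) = (6/7, 7⋅√2) × (2, 41/6)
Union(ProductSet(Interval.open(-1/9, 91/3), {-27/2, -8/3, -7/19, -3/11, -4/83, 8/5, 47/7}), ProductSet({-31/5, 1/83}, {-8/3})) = Union(ProductSet({-31/5, 1/83}, {-8/3}), ProductSet(Interval.open(-1/9, 91/3), {-27/2, -8/3, -7/19, -3/11, -4/83, 8/5, 47/7}))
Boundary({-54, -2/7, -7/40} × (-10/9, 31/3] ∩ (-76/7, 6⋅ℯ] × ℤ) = {-2/7, -7/40} × {-1, 0, …, 10}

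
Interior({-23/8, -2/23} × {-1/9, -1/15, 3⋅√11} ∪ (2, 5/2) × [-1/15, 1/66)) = (2, 5/2) × (-1/15, 1/66)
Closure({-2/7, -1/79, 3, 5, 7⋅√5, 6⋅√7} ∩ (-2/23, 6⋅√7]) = {-1/79, 3, 5, 7⋅√5, 6⋅√7}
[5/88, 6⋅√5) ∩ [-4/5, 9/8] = [5/88, 9/8]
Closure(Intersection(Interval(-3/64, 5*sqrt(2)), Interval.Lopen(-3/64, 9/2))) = Interval(-3/64, 9/2)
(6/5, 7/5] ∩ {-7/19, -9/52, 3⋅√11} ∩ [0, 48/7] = ∅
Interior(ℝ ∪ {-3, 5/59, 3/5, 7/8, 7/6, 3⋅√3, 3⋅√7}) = ℝ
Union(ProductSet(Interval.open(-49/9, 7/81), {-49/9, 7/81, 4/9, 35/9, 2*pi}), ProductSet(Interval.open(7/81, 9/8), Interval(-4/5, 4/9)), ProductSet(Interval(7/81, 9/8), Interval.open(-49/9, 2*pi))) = Union(ProductSet(Interval.open(-49/9, 7/81), {-49/9, 7/81, 4/9, 35/9, 2*pi}), ProductSet(Interval(7/81, 9/8), Interval.open(-49/9, 2*pi)))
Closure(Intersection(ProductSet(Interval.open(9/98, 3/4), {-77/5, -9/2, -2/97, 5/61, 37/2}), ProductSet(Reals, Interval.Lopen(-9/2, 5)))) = ProductSet(Interval(9/98, 3/4), {-2/97, 5/61})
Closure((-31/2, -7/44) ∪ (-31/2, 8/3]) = [-31/2, 8/3]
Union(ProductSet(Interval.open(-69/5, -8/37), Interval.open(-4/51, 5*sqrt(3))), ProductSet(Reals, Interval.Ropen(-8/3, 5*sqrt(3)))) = ProductSet(Reals, Interval.Ropen(-8/3, 5*sqrt(3)))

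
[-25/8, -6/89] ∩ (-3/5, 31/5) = (-3/5, -6/89]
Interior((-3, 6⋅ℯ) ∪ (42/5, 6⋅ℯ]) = (-3, 6⋅ℯ)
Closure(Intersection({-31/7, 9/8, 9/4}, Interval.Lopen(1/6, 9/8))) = {9/8}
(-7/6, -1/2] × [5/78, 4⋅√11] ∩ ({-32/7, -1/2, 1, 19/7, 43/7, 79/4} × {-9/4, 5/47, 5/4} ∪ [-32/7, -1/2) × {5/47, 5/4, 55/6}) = ({-1/2} × {5/47, 5/4}) ∪ ((-7/6, -1/2) × {5/47, 5/4, 55/6})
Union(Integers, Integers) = Integers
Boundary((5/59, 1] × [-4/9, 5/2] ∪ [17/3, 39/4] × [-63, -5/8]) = ({5/59, 1} × [-4/9, 5/2]) ∪ ({17/3, 39/4} × [-63, -5/8]) ∪ ([5/59, 1] × {-4/9, 5/2}) ∪ ([17/3, 39/4] × {-63, -5/8})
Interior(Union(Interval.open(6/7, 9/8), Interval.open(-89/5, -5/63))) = Union(Interval.open(-89/5, -5/63), Interval.open(6/7, 9/8))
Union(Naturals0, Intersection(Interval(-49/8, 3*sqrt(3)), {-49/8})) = Union({-49/8}, Naturals0)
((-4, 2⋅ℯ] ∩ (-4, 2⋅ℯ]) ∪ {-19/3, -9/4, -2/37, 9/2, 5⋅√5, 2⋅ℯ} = {-19/3, 5⋅√5} ∪ (-4, 2⋅ℯ]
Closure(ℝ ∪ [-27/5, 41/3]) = (-∞, ∞)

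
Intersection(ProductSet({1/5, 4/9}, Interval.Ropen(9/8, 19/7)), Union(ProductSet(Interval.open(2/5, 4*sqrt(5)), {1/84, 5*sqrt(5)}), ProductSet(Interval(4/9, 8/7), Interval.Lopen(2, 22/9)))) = ProductSet({4/9}, Interval.Lopen(2, 22/9))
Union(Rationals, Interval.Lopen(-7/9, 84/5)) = Union(Interval(-7/9, 84/5), Rationals)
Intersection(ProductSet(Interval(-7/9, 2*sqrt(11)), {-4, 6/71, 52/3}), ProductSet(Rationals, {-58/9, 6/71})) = ProductSet(Intersection(Interval(-7/9, 2*sqrt(11)), Rationals), {6/71})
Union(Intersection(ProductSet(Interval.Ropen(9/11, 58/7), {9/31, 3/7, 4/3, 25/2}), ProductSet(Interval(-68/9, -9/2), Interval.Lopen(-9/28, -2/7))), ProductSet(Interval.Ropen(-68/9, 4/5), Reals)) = ProductSet(Interval.Ropen(-68/9, 4/5), Reals)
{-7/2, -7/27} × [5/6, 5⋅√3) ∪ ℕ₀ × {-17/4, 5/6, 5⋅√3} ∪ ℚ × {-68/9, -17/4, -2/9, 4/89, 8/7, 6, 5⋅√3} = (ℕ₀ × {-17/4, 5/6, 5⋅√3}) ∪ ({-7/2, -7/27} × [5/6, 5⋅√3)) ∪ (ℚ × {-68/9, -17/4, -2/9, 4/89, 8/7, 6, 5⋅√3})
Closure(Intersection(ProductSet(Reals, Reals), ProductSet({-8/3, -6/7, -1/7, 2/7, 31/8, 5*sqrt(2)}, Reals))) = ProductSet({-8/3, -6/7, -1/7, 2/7, 31/8, 5*sqrt(2)}, Reals)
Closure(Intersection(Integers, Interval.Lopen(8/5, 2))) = Range(2, 3, 1)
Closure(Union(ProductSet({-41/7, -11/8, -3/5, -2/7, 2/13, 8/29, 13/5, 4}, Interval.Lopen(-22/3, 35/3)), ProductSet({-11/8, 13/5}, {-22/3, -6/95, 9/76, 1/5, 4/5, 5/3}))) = ProductSet({-41/7, -11/8, -3/5, -2/7, 2/13, 8/29, 13/5, 4}, Interval(-22/3, 35/3))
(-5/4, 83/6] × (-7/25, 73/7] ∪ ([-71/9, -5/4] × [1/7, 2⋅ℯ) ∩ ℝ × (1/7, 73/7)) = ((-5/4, 83/6] × (-7/25, 73/7]) ∪ ([-71/9, -5/4] × (1/7, 2⋅ℯ))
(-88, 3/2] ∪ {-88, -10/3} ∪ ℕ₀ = [-88, 3/2] ∪ ℕ₀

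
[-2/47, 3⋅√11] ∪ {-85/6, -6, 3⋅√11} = {-85/6, -6} ∪ [-2/47, 3⋅√11]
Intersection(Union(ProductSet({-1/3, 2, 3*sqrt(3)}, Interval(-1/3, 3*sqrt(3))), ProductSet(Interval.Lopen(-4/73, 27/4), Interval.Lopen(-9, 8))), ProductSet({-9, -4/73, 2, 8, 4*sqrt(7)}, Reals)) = ProductSet({2}, Interval.Lopen(-9, 8))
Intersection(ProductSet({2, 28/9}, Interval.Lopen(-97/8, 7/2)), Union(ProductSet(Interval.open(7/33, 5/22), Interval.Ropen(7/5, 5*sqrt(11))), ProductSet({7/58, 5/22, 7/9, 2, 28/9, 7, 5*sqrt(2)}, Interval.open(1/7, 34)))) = ProductSet({2, 28/9}, Interval.Lopen(1/7, 7/2))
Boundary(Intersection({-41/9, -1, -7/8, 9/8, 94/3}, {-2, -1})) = {-1}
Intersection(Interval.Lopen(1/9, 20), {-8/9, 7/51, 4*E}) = {7/51, 4*E}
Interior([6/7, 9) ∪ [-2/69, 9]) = (-2/69, 9)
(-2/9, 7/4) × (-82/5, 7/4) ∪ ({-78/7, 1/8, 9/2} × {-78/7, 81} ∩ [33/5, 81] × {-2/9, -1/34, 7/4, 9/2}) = (-2/9, 7/4) × (-82/5, 7/4)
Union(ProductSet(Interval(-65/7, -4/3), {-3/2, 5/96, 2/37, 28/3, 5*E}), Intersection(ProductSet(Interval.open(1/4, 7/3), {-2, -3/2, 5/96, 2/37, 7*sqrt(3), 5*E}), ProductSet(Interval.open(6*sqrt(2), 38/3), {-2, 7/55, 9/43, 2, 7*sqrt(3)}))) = ProductSet(Interval(-65/7, -4/3), {-3/2, 5/96, 2/37, 28/3, 5*E})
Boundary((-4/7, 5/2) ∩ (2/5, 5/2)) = {2/5, 5/2}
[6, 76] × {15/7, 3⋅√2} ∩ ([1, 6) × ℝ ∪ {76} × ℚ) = {76} × {15/7}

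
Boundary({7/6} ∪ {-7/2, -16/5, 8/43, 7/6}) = {-7/2, -16/5, 8/43, 7/6}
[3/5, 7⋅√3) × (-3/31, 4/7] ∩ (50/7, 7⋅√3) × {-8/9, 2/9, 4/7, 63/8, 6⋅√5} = (50/7, 7⋅√3) × {2/9, 4/7}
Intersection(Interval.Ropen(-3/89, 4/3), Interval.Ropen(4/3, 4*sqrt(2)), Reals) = EmptySet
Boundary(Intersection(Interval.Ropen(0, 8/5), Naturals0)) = Range(0, 2, 1)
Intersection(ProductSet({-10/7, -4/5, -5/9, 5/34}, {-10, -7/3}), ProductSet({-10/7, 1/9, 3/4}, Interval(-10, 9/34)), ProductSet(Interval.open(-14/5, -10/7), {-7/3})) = EmptySet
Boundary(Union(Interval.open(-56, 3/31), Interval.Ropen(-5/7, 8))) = {-56, 8}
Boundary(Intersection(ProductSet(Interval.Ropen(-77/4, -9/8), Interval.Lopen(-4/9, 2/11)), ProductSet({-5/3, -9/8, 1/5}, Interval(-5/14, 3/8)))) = ProductSet({-5/3}, Interval(-5/14, 2/11))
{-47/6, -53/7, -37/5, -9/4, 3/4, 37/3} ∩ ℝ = {-47/6, -53/7, -37/5, -9/4, 3/4, 37/3}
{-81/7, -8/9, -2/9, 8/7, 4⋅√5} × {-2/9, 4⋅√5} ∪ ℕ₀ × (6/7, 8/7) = (ℕ₀ × (6/7, 8/7)) ∪ ({-81/7, -8/9, -2/9, 8/7, 4⋅√5} × {-2/9, 4⋅√5})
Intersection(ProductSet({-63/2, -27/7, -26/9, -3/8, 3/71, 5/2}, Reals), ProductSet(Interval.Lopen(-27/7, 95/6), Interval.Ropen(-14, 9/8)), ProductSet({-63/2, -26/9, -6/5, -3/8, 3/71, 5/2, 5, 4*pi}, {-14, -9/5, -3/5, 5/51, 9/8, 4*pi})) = ProductSet({-26/9, -3/8, 3/71, 5/2}, {-14, -9/5, -3/5, 5/51})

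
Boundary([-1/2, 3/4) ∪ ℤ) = {-1/2, 3/4} ∪ (ℤ \ (-1/2, 3/4))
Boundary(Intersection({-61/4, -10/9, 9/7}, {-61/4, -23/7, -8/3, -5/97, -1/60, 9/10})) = {-61/4}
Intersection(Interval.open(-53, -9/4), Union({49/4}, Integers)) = Range(-52, -2, 1)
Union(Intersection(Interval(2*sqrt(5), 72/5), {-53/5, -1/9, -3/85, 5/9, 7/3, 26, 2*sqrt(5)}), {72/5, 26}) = {72/5, 26, 2*sqrt(5)}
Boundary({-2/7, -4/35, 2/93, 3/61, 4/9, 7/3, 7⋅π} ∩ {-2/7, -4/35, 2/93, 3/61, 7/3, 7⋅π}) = {-2/7, -4/35, 2/93, 3/61, 7/3, 7⋅π}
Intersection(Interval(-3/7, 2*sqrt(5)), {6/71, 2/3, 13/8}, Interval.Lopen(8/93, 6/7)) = {2/3}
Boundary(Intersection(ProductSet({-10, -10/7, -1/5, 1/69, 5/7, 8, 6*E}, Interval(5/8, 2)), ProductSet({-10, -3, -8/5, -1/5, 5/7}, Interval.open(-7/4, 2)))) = ProductSet({-10, -1/5, 5/7}, Interval(5/8, 2))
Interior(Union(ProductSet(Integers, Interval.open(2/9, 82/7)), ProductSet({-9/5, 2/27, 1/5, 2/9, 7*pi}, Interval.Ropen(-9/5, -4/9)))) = EmptySet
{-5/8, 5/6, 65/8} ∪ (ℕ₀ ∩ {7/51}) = {-5/8, 5/6, 65/8}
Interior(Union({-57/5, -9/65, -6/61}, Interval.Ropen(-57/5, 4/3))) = Interval.open(-57/5, 4/3)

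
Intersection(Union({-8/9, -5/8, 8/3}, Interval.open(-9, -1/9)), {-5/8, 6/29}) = {-5/8}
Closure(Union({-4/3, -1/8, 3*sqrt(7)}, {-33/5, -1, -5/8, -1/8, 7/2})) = {-33/5, -4/3, -1, -5/8, -1/8, 7/2, 3*sqrt(7)}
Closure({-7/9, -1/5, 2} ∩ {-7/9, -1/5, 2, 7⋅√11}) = {-7/9, -1/5, 2}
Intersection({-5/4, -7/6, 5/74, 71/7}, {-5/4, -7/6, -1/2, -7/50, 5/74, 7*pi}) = {-5/4, -7/6, 5/74}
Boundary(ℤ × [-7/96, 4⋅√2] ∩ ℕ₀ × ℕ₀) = ℕ₀ × {0, 1, …, 5}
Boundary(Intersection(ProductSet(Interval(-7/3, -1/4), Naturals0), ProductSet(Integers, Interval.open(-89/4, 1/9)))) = ProductSet(Range(-2, 0, 1), Range(0, 1, 1))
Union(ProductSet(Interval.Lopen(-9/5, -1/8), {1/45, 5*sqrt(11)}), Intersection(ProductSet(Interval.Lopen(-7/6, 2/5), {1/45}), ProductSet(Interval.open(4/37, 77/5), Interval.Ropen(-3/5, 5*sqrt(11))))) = Union(ProductSet(Interval.Lopen(-9/5, -1/8), {1/45, 5*sqrt(11)}), ProductSet(Interval.Lopen(4/37, 2/5), {1/45}))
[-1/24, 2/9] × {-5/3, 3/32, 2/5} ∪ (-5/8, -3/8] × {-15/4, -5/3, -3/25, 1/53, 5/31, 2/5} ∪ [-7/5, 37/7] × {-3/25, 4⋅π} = ([-1/24, 2/9] × {-5/3, 3/32, 2/5}) ∪ ([-7/5, 37/7] × {-3/25, 4⋅π}) ∪ ((-5/8, -3/8] × {-15/4, -5/3, -3/25, 1/53, 5/31, 2/5})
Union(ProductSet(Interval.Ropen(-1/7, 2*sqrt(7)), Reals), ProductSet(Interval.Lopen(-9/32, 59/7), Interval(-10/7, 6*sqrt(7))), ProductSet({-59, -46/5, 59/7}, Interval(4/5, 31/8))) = Union(ProductSet({-59, -46/5, 59/7}, Interval(4/5, 31/8)), ProductSet(Interval.Lopen(-9/32, 59/7), Interval(-10/7, 6*sqrt(7))), ProductSet(Interval.Ropen(-1/7, 2*sqrt(7)), Reals))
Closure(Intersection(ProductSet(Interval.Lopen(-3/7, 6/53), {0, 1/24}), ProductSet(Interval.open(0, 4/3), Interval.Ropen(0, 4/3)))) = ProductSet(Interval(0, 6/53), {0, 1/24})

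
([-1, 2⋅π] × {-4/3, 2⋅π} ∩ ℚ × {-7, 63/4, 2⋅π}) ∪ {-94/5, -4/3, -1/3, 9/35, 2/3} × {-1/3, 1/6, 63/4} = ({-94/5, -4/3, -1/3, 9/35, 2/3} × {-1/3, 1/6, 63/4}) ∪ ((ℚ ∩ [-1, 2⋅π]) × {2⋅π})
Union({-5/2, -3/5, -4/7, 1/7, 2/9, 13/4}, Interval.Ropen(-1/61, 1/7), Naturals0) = Union({-5/2, -3/5, -4/7, 2/9, 13/4}, Interval(-1/61, 1/7), Naturals0)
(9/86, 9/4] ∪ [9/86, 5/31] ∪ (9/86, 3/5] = [9/86, 9/4]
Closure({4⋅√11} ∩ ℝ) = {4⋅√11}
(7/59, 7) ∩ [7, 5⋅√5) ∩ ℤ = ∅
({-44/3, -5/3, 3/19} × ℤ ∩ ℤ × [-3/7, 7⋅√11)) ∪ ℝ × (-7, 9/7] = ℝ × (-7, 9/7]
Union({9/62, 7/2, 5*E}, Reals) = Reals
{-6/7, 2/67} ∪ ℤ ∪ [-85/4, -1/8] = ℤ ∪ [-85/4, -1/8] ∪ {2/67}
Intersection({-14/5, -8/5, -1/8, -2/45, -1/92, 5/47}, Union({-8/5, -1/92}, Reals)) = {-14/5, -8/5, -1/8, -2/45, -1/92, 5/47}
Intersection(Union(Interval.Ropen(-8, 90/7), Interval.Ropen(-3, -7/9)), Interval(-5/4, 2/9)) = Interval(-5/4, 2/9)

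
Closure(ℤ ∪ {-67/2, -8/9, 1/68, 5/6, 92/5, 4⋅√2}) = ℤ ∪ {-67/2, -8/9, 1/68, 5/6, 92/5, 4⋅√2}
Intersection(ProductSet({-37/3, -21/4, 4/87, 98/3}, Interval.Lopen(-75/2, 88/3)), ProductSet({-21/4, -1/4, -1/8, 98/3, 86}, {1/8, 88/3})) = ProductSet({-21/4, 98/3}, {1/8, 88/3})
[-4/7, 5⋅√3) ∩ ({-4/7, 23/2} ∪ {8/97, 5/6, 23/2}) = {-4/7, 8/97, 5/6}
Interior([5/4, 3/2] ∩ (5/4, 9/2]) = (5/4, 3/2)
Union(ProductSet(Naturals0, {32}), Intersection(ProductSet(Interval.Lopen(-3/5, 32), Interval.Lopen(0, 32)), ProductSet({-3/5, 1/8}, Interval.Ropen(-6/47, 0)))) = ProductSet(Naturals0, {32})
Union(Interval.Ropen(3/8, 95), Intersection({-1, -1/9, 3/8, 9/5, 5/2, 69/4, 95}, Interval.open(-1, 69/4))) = Union({-1/9}, Interval.Ropen(3/8, 95))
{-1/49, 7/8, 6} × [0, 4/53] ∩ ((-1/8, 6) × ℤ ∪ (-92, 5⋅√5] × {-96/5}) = {-1/49, 7/8} × {0}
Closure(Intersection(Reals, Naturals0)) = Naturals0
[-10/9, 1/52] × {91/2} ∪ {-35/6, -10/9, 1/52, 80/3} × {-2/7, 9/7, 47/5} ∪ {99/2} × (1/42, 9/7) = ({99/2} × (1/42, 9/7)) ∪ ([-10/9, 1/52] × {91/2}) ∪ ({-35/6, -10/9, 1/52, 80/3} × {-2/7, 9/7, 47/5})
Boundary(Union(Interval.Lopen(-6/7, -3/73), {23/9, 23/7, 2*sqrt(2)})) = {-6/7, -3/73, 23/9, 23/7, 2*sqrt(2)}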